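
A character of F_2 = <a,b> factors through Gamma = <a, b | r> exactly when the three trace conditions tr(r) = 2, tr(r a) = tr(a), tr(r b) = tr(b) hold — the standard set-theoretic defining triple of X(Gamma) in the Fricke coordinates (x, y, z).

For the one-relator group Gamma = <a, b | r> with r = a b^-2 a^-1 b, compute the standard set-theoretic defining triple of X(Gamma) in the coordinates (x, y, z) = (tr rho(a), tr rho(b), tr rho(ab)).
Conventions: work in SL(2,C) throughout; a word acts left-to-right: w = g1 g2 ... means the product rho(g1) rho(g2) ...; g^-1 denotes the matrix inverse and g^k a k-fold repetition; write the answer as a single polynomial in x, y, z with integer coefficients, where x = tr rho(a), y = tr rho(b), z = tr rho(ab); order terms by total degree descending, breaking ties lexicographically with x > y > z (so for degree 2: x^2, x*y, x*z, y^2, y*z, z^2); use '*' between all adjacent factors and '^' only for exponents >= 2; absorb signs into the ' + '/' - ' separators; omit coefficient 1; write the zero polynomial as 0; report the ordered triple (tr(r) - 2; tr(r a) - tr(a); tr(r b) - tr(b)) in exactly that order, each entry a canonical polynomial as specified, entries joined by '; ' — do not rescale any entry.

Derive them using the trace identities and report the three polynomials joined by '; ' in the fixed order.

-x*y^2*z + x^2*y + y^3 + y*z^2 - 3*y - 2; -x^2*y^2*z + x^3*y + x*y^3 + x*y*z^2 - 3*x*y - x - z; -x*y^3*z + x^2*y^2 + y^4 + y^2*z^2 - 4*y^2 - y + 2

tr(a b^-1) = tr(a)*tr(b) - tr(a b) = x*y - z
tr(a b a) = tr(a)*tr(b a) - tr(b) = x*z - y
tr(a b a b) = tr(b a)*tr(b a) - tr(1)   [split at repeated b] = z^2 - 2
tr(a b a b^-1) = tr(a b a)*tr(b) - tr(a b a b) = x*y*z - y^2 - z^2 + 2
tr(b a b^-2 a) = tr(a b a b^-1)*tr(b) - tr(a b a) = x*y^2*z - y^3 - y*z^2 - x*z + 3*y
tr(a b^-2 a^-1 b) = tr(b a b^-2)*tr(a) - tr(b a b^-2 a) = -x*y^2*z + x^2*y + y^3 + y*z^2 - 3*y
tr(a^2) = tr(a)*tr(a) - tr(1)   [square of a] = x^2 - 2
tr(b a^2 b) = tr(b)*tr(a^2 b) - tr(a^2)   [square of b] = x*y*z - x^2 - y^2 + 2
tr(b a b) = tr(b)*tr(a b) - tr(a)   [square of b] = y*z - x
tr(b a^2 b a) = tr(a)*tr(b a b a) - tr(b a b)   [square of a] = x*z^2 - y*z - x
tr(a^-1 b a^2 b) = tr(b a^2 b)*tr(a) - tr(b a^2 b a)   [inverse elimination on a] = x^2*y*z - x^3 - x*y^2 - x*z^2 + y*z + 3*x
tr(a^-1 b a^2 b^-1) = tr(a^-1 b a^2)*tr(b) - tr(a^-1 b a^2 b)   [inverse elimination on b] = -x^2*y*z + x^3 + x*y^2 + x*z^2 - 3*x
tr(a b^-2 a^-1 b a) = tr(a^-1 b a^2 b^-1)*tr(b) - tr(a^-1 b a^2)   [inverse elimination on b] = -x^2*y^2*z + x^3*y + x*y^3 + x*y*z^2 - 3*x*y - z
tr(a b^2 a b) = tr(b)*tr(a b a b) - tr(a b a) = y*z^2 - x*z - y
tr(b^2 a b^-1 a) = tr(a b^2 a)*tr(b) - tr(a b^2 a b) = x*y^2*z - x^2*y - y^3 - y*z^2 + x*z + 3*y
tr(b^-1 a^-1 b^2 a) = tr(b^2 a b^-1)*tr(a) - tr(b^2 a b^-1 a) = -x*y^2*z + x^2*y + y^3 + y*z^2 - 3*y
tr(b^2) = tr(b)*tr(b) - tr(1) = y^2 - 2
tr(a b^-2 a^-1 b^2) = tr(b^-1 a^-1 b^2 a)*tr(b) - tr(b^-1 a^-1 b^2 a b) = -x*y^3*z + x^2*y^2 + y^4 + y^2*z^2 - 4*y^2 + 2
assemble the triple (tr(r) - 2; tr(r a) - x; tr(r b) - y)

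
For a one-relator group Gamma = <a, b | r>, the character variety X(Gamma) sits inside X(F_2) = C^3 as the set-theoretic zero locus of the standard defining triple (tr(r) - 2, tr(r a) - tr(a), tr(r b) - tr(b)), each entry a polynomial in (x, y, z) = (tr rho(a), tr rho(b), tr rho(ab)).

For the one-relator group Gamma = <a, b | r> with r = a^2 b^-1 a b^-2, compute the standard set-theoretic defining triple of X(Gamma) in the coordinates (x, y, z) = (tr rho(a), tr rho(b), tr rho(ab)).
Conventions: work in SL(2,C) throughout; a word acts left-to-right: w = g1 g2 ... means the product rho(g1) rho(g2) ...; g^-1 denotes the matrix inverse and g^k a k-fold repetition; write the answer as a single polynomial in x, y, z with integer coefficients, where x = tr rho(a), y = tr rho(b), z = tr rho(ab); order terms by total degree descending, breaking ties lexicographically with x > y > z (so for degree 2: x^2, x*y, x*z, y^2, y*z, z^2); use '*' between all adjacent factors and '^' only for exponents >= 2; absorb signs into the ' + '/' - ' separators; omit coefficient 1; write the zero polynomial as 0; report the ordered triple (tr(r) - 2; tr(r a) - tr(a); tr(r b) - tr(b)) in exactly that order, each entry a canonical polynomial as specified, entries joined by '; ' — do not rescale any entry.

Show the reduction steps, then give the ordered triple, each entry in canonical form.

x^3*y^3 - 2*x^2*y^2*z - x^3*y - x*y^3 + x*y*z^2 + x^2*z + y^2*z + x*y - z - 2; x^4*y^3 - 2*x^3*y^2*z - x^4*y - 2*x^2*y^3 + x^2*y*z^2 + x^3*z + 3*x*y^2*z + 2*x^2*y - y*z^2 - 2*x*z - x + y; x^3*y^2 - 2*x^2*y*z - x*y^2 + x*z^2 + y*z - x - y

apply: trace(a^2) = trace(a) * trace(a) - trace(1)  (reduce the a square) = x^2 - 2
use: trace(a^3) = trace(a) * trace(a^2) - trace(a)  (reduce the a square) = x^3 - 3*x
apply: trace(a b a) = trace(a) * trace(b a) - trace(b)  (reduce the a square) = x*z - y
use: trace(a^3 b) = trace(a) * trace(a b a) - trace(a b)  (reduce the a square) = x^2*z - x*y - z
apply: trace(a^3 b^-1) = trace(a^3) * trace(b) - trace(a^3 b)  (eliminate b^-1) = x^3*y - x^2*z - 2*x*y + z
use: trace(a b^-2 a^2) = trace(a^3 b^-1) * trace(b) - trace(a^3)  (eliminate b^-1) = x^3*y^2 - x^2*y*z - x^3 - 2*x*y^2 + y*z + 3*x
trace(b a b a) = trace(a b) * trace(a b) - trace(1)  (split on a) = z^2 - 2
trace(b a b) = trace(b) * trace(a b) - trace(a)  (reduce the b square) = y*z - x
use: trace(a^2 b a b) = trace(a) * trace(b a b a) - trace(b a b)  (reduce the a square) = x*z^2 - y*z - x
apply: trace(b^-1 a^2 b a) = trace(a^2 b a) * trace(b) - trace(a^2 b a b)  (eliminate b^-1) = x^2*y*z - x*y^2 - x*z^2 + x
trace(a b^-2 a^2 b) = trace(b^-1 a^2 b a) * trace(b) - trace(b^-1 a^2 b a b)  (eliminate b^-1) = x^2*y^2*z - x*y^3 - x*y*z^2 - x^2*z + 2*x*y + z
trace(a^2 b^-1 a b^-2) = trace(a b^-2 a^2) * trace(b) - trace(a b^-2 a^2 b)  (eliminate b^-1) = x^3*y^3 - 2*x^2*y^2*z - x^3*y - x*y^3 + x*y*z^2 + x^2*z + y^2*z + x*y - z
trace(a^4) = trace(a) * trace(a^3) - trace(a^2)  (reduce the a square) = x^4 - 4*x^2 + 2
apply: trace(a^4 b) = trace(a) * trace(a b a^2) - trace(a b a)  (reduce the a square) = x^3*z - x^2*y - 2*x*z + y
trace(a^3 b^-1 a) = trace(a^4) * trace(b) - trace(a^4 b)  (eliminate b^-1) = x^4*y - x^3*z - 3*x^2*y + 2*x*z + y
trace(a b a^3 b) = trace(a) * trace(b a b a^2) - trace(b a b a)  (reduce the a square) = x^2*z^2 - x*y*z - x^2 - z^2 + 2
use: trace(a^3 b^-1 a b) = trace(a b a^3) * trace(b) - trace(a b a^3 b)  (eliminate b^-1) = x^3*y*z - x^2*y^2 - x^2*z^2 - x*y*z + x^2 + y^2 + z^2 - 2
trace(b^-1 a^3 b^-1 a) = trace(a^3 b^-1 a) * trace(b) - trace(a^3 b^-1 a b)  (eliminate b^-1) = x^4*y^2 - 2*x^3*y*z - 2*x^2*y^2 + x^2*z^2 + 3*x*y*z - x^2 - z^2 + 2
trace(a^2 b^-1 a b^-2 a) = trace(b^-1 a^3 b^-1 a) * trace(b) - trace(b^-1 a^3 b^-1 a b)  (eliminate b^-1) = x^4*y^3 - 2*x^3*y^2*z - x^4*y - 2*x^2*y^3 + x^2*y*z^2 + x^3*z + 3*x*y^2*z + 2*x^2*y - y*z^2 - 2*x*z + y
trace(a^2 b^-1 a b) = trace(a b a^2) * trace(b) - trace(a b a^2 b) = x^2*y*z - x*y^2 - x*z^2 + x
trace(a^2 b^-1 a b^-1) = trace(a^2 b^-1 a) * trace(b) - trace(a^2 b^-1 a b) = x^3*y^2 - 2*x^2*y*z - x*y^2 + x*z^2 + y*z - x
assemble the triple (trace(r) - 2; trace(r a) - x; trace(r b) - y)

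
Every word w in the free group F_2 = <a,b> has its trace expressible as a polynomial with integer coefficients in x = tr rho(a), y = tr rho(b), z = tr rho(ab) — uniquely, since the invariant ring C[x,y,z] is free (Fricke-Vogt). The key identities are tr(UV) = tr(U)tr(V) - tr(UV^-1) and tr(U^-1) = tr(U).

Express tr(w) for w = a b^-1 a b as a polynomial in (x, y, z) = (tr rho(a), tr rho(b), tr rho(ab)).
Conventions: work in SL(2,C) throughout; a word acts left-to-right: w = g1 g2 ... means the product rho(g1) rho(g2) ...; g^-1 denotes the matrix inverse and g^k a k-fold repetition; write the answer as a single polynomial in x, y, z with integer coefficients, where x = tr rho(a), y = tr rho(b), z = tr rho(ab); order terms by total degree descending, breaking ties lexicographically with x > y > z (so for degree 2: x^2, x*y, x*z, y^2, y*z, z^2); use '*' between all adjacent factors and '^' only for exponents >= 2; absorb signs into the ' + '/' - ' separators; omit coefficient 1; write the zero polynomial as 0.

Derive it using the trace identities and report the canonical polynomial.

trace(a b a) = trace(a)*trace(b a) - trace(b)  (reduce the a square) = x*z - y
trace(a b a b) = trace(a b)*trace(a b) - trace(1)  (split on a) = z^2 - 2
trace(a b^-1 a b) = trace(a b a)*trace(b) - trace(a b a b)  (eliminate b^-1) = x*y*z - y^2 - z^2 + 2

x*y*z - y^2 - z^2 + 2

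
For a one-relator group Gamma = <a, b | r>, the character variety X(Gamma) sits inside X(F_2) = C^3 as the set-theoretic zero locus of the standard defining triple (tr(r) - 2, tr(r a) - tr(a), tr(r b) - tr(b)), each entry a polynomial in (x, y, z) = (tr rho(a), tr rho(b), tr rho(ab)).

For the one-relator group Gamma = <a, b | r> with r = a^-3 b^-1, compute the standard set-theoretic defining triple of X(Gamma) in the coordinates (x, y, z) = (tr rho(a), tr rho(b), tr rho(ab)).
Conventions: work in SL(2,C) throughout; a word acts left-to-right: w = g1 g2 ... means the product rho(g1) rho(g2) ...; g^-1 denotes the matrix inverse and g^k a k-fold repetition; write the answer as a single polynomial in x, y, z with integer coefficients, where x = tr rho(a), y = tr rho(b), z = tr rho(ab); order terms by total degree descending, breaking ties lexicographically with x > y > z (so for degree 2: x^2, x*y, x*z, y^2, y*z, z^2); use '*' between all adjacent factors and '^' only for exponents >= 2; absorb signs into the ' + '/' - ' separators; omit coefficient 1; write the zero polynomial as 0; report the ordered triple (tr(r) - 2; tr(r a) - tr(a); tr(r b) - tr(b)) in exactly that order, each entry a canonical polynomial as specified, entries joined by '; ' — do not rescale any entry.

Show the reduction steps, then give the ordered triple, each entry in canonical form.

trace(b^-1) = trace(b) = y
trace(b^-1 a) = trace(a)*trace(b) - trace(a b) = x*y - z
trace(b^-1 a^-1) = trace(b^-1)*trace(a) - trace(b^-1 a) = z
trace(a^-2 b^-1) = trace(b^-1 a^-1)*trace(a) - trace(b^-1) = x*z - y
trace(a^-3 b^-1) = trace(a^-2 b^-1)*trace(a) - trace(a^-2 b^-1 a) = x^2*z - x*y - z
trace(a^-2) = trace(a^-1)*trace(a) - trace(1)  (eliminate a^-1) = x^2 - 2
trace(a^-3) = trace(a^-2)*trace(a) - trace(a^-1)  (eliminate a^-1) = x^3 - 3*x
assemble the triple (trace(r) - 2; trace(r a) - x; trace(r b) - y)

x^2*z - x*y - z - 2; x*z - x - y; x^3 - 3*x - y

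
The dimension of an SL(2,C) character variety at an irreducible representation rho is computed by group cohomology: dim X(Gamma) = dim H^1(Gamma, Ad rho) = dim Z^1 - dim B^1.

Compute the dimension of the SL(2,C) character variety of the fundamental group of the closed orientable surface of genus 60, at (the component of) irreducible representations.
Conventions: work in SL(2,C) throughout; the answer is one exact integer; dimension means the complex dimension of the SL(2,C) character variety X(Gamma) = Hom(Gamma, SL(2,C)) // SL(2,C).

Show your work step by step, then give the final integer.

Gamma = pi_1(Sigma_60) = < a_1, b_1, ..., a_60, b_60 | prod [a_i, b_i] > has 2g = 120 generators and 1 relator.
Before the relator condition, cocycle space has dim 3*120 = 360.
H^2 = coker(d_2) is dual to H^0 = 0 at irreducible rho (Poincare duality), so d_2 is onto: dim Z^1 = 357.
As always at irreducible rho, dim B^1 = 3.
dim H^1 = 357 - 3 = 354 = dim X.

354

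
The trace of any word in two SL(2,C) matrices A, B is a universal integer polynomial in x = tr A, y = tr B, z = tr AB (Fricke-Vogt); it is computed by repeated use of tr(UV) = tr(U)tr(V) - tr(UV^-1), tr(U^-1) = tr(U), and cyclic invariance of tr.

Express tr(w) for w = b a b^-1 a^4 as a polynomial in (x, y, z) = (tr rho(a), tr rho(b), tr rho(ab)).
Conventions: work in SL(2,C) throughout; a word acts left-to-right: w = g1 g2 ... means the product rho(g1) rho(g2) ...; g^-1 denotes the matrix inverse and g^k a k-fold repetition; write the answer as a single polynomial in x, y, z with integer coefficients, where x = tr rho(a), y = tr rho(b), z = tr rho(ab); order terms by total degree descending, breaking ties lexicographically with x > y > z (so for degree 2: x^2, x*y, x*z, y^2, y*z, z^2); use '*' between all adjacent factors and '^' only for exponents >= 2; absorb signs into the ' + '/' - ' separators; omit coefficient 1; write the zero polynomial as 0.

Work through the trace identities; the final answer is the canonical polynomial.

reduce: trace(b a^2) = trace(a) * trace(b a) - trace(b) = x*z - y
reduce: trace(b a^3) = trace(a) * trace(b a^2) - trace(b a) = x^2*z - x*y - z
so trace(b a^4) = trace(a) * trace(b a^3) - trace(b a^2) = x^3*z - x^2*y - 2*x*z + y
trace(a^4 b a) = trace(a) * trace(b a^4) - trace(b a^3) = x^4*z - x^3*y - 3*x^2*z + 2*x*y + z
trace(b a b a) = trace(a b) * trace(a b) - trace(1) = z^2 - 2
reduce: trace(b a b) = trace(b) * trace(a b) - trace(a) = y*z - x
so trace(b a b a^2) = trace(a) * trace(b a b a) - trace(b a b) = x*z^2 - y*z - x
trace(a^2 b a b a) = trace(a) * trace(b a b a^2) - trace(b a b a) = x^2*z^2 - x*y*z - x^2 - z^2 + 2
trace(a^4 b a b) = trace(a) * trace(a^2 b a b a) - trace(a^2 b a b) = x^3*z^2 - x^2*y*z - x^3 - 2*x*z^2 + y*z + 3*x
trace(b a b^-1 a^4) = trace(a^4 b a) * trace(b) - trace(a^4 b a b) = x^4*y*z - x^3*y^2 - x^3*z^2 - 2*x^2*y*z + x^3 + 2*x*y^2 + 2*x*z^2 - 3*x

x^4*y*z - x^3*y^2 - x^3*z^2 - 2*x^2*y*z + x^3 + 2*x*y^2 + 2*x*z^2 - 3*x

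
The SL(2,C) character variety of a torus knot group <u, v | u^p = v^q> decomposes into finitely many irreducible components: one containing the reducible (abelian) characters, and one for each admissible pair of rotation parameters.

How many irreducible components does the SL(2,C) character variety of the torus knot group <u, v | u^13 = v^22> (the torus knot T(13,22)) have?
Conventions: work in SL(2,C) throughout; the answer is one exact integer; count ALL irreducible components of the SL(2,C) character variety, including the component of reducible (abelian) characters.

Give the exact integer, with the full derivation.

In the torus knot group T(13,22), u^13 = v^22 is central, so an irreducible representation sends it to +I or -I (Schur).
So on each irreducible component the traces are pinned: tr(u) = 2*cos(pi*alpha/13) with 1 <= alpha <= 12, tr(v) = 2*cos(pi*beta/22) with 1 <= beta <= 21.
The two central values (-1)^alpha I and (-1)^beta I must be the same matrix, so alpha and beta share a parity.
count pairs: odd alpha (6 choices) x odd beta (11), plus even alpha (6) x even beta (10): 6*11 + 6*10 = 126.
components with irreducible characters: 126; plus the single component of reducible (abelian) characters: total 127.

127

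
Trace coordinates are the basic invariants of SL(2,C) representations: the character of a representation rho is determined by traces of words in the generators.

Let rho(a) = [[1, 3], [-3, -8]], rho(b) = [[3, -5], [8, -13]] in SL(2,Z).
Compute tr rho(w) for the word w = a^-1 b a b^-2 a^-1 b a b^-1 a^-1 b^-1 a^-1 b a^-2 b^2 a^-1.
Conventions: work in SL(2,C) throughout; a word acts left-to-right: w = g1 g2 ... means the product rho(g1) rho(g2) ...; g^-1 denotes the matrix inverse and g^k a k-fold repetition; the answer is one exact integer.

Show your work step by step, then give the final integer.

546700651375662938

rho(a^-1) = [[-8, -3], [3, 1]]
... * rho(b) = [[3, -5], [8, -13]]  ->  [[-48, 79], [17, -28]]
... * rho(a) = [[1, 3], [-3, -8]]  ->  [[-285, -776], [101, 275]]
... * rho(b^-1) = [[-13, 5], [-8, 3]]  ->  [[9913, -3753], [-3513, 1330]]
... * rho(b^-1) = [[-13, 5], [-8, 3]]  ->  [[-98845, 38306], [35029, -13575]]
... * rho(a^-1) = [[-8, -3], [3, 1]]  ->  [[905678, 334841], [-320957, -118662]]
... * rho(b) = [[3, -5], [8, -13]]  ->  [[5395762, -8881323], [-1912167, 3147391]]
... * rho(a) = [[1, 3], [-3, -8]]  ->  [[32039731, 87237870], [-11354340, -30915629]]
... * rho(b^-1) = [[-13, 5], [-8, 3]]  ->  [[-1114419463, 421912265], [394931452, -149518587]]
... * rho(a^-1) = [[-8, -3], [3, 1]]  ->  [[10181092499, 3765170654], [-3608007377, -1334312943]]
... * rho(b^-1) = [[-13, 5], [-8, 3]]  ->  [[-162475567719, 62200974457], [57578599445, -22042975714]]
... * rho(a^-1) = [[-8, -3], [3, 1]]  ->  [[1486407465123, 549627677614], [-526757722702, -194778774049]]
... * rho(b) = [[3, -5], [8, -13]]  ->  [[8856243816281, -14577197134597], [-3138503360498, 5165912676147]]
... * rho(a^-1) = [[-8, -3], [3, 1]]  ->  [[-114581541934039, -41145928583440], [40605764912425, 14581422757641]]
... * rho(a^-1) = [[-8, -3], [3, 1]]  ->  [[793214549721992, 302598697218677], [-281101851026477, -107235871979634]]
... * rho(b) = [[3, -5], [8, -13]]  ->  [[4800433226915392, -7899855812452761], [-1701192528916503, 2799575590867627]]
... * rho(b) = [[3, -5], [8, -13]]  ->  [[-48797546818875912, 78695959427308933], [17293027140191507, -27888520036696636]]
... * rho(a^-1) = [[-8, -3], [3, 1]]  ->  [[626468252832934095, 225088599883936669], [-222009777231621964, -79767601457271157]]
tr = 626468252832934095 + -79767601457271157 = 546700651375662938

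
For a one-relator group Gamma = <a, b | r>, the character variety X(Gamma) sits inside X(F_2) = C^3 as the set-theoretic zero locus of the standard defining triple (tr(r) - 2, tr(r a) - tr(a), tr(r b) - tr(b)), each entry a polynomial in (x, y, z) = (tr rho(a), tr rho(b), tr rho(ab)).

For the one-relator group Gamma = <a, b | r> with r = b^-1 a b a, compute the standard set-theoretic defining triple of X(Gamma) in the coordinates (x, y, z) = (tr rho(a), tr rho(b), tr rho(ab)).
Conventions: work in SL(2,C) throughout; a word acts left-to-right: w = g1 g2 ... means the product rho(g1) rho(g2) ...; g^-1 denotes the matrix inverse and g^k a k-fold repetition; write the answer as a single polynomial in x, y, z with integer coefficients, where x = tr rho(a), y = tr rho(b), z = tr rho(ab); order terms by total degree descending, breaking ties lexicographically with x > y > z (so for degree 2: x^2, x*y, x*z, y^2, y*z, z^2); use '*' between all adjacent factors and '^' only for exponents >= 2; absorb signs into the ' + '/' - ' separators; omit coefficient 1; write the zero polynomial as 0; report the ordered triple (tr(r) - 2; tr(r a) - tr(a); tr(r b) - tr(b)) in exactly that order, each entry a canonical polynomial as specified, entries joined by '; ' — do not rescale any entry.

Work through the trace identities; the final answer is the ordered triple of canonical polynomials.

trace(a b a) = trace(a)*trace(b a) - trace(b)   [square of a] = x*z - y
next, trace(a b a b) = trace(b a)*trace(b a) - trace(1)   [split at a repeated b] = z^2 - 2
trace(b^-1 a b a) = trace(a b a)*trace(b) - trace(a b a b)   [inverse elimination on b] = x*y*z - y^2 - z^2 + 2
trace(a b a^2) = trace(a)*trace(b a^2) - trace(b a) = x^2*z - x*y - z
next, trace(b a b) = trace(b)*trace(a b) - trace(a) = y*z - x
trace(a b a^2 b) = trace(a)*trace(b a b a) - trace(b a b) = x*z^2 - y*z - x
trace(b^-1 a b a^2) = trace(a b a^2)*trace(b) - trace(a b a^2 b) = x^2*y*z - x*y^2 - x*z^2 + x
assemble the triple (trace(r) - 2; trace(r a) - x; trace(r b) - y)

x*y*z - y^2 - z^2; x^2*y*z - x*y^2 - x*z^2; x*z - 2*y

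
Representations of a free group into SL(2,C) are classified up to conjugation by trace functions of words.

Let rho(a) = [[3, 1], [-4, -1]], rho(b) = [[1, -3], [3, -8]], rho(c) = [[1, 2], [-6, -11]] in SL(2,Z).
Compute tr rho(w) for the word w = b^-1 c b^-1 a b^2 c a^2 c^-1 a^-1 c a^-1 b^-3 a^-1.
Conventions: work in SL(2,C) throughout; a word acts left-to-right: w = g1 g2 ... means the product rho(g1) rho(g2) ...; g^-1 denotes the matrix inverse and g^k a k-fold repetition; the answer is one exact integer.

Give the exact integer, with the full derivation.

-770923726987

rho(b^-1) = [[-8, 3], [-3, 1]]
... * rho(c) = [[1, 2], [-6, -11]]  ->  [[-26, -49], [-9, -17]]
... * rho(b^-1) = [[-8, 3], [-3, 1]]  ->  [[355, -127], [123, -44]]
... * rho(a) = [[3, 1], [-4, -1]]  ->  [[1573, 482], [545, 167]]
... * rho(b) = [[1, -3], [3, -8]]  ->  [[3019, -8575], [1046, -2971]]
... * rho(b) = [[1, -3], [3, -8]]  ->  [[-22706, 59543], [-7867, 20630]]
... * rho(c) = [[1, 2], [-6, -11]]  ->  [[-379964, -700385], [-131647, -242664]]
... * rho(a) = [[3, 1], [-4, -1]]  ->  [[1661648, 320421], [575715, 111017]]
... * rho(a) = [[3, 1], [-4, -1]]  ->  [[3703260, 1341227], [1283077, 464698]]
... * rho(c^-1) = [[-11, -2], [6, 1]]  ->  [[-32688498, -6065293], [-11325659, -2101456]]
... * rho(a^-1) = [[-1, -1], [4, 3]]  ->  [[8427326, 14492619], [2919835, 5021291]]
... * rho(c) = [[1, 2], [-6, -11]]  ->  [[-78528388, -142564157], [-27207911, -49394531]]
... * rho(a^-1) = [[-1, -1], [4, 3]]  ->  [[-491728240, -349164083], [-170370213, -120975682]]
... * rho(b^-1) = [[-8, 3], [-3, 1]]  ->  [[4981318169, -1824348803], [1725888750, -632086321]]
... * rho(b^-1) = [[-8, 3], [-3, 1]]  ->  [[-34377498943, 13119605704], [-11910851037, 4545579929]]
... * rho(b^-1) = [[-8, 3], [-3, 1]]  ->  [[235661174432, -90012891125], [81650068509, -31186973182]]
... * rho(a^-1) = [[-1, -1], [4, 3]]  ->  [[-595712738932, -505699847807], [-206397961237, -175210988055]]
tr = -595712738932 + -175210988055 = -770923726987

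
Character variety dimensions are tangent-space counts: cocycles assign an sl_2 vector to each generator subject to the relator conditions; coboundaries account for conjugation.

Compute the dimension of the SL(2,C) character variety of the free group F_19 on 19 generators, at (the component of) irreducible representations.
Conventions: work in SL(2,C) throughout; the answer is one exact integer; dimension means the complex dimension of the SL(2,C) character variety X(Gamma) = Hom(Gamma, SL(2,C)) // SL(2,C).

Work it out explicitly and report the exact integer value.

54

The free group F_19: 19 generators, no relators.
So Z^1 = (sl_2)^19 in full: dim Z^1 = 57.
At an irreducible rho the centralizer of the image in sl_2 is 0, so the coboundary map sl_2 -> Z^1 is injective: dim B^1 = 3.
Therefore dim X = 57 - 3 = 54.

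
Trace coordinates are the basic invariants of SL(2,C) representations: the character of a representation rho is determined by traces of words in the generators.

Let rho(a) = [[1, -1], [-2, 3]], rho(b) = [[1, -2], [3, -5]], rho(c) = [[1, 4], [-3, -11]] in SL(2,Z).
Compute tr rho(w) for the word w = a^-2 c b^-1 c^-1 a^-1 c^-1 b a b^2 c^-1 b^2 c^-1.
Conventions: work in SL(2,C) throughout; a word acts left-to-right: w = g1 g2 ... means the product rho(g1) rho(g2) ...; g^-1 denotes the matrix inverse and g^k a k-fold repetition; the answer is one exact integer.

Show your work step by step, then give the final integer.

-923627432

rho(a^-1) = [[3, 1], [2, 1]]
... * rho(a^-1) = [[3, 1], [2, 1]]  ->  [[11, 4], [8, 3]]
... * rho(c) = [[1, 4], [-3, -11]]  ->  [[-1, 0], [-1, -1]]
... * rho(b^-1) = [[-5, 2], [-3, 1]]  ->  [[5, -2], [8, -3]]
... * rho(c^-1) = [[-11, -4], [3, 1]]  ->  [[-61, -22], [-97, -35]]
... * rho(a^-1) = [[3, 1], [2, 1]]  ->  [[-227, -83], [-361, -132]]
... * rho(c^-1) = [[-11, -4], [3, 1]]  ->  [[2248, 825], [3575, 1312]]
... * rho(b) = [[1, -2], [3, -5]]  ->  [[4723, -8621], [7511, -13710]]
... * rho(a) = [[1, -1], [-2, 3]]  ->  [[21965, -30586], [34931, -48641]]
... * rho(b) = [[1, -2], [3, -5]]  ->  [[-69793, 109000], [-110992, 173343]]
... * rho(b) = [[1, -2], [3, -5]]  ->  [[257207, -405414], [409037, -644731]]
... * rho(c^-1) = [[-11, -4], [3, 1]]  ->  [[-4045519, -1434242], [-6433600, -2280879]]
... * rho(b) = [[1, -2], [3, -5]]  ->  [[-8348245, 15262248], [-13276237, 24271595]]
... * rho(b) = [[1, -2], [3, -5]]  ->  [[37438499, -59614750], [59538548, -94805501]]
... * rho(c^-1) = [[-11, -4], [3, 1]]  ->  [[-590667739, -209368746], [-939340531, -332959693]]
tr = -590667739 + -332959693 = -923627432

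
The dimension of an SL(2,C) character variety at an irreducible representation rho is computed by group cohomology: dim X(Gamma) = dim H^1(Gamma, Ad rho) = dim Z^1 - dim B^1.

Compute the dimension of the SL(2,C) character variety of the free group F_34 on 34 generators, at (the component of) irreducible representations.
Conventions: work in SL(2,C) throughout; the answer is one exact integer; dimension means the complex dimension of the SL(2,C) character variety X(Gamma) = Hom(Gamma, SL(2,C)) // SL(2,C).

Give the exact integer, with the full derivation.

99

Gamma = F_34 has 34 generators and no relators.
A cocycle picks one sl_2 vector per generator freely, giving dim Z^1 = 3*34 = 102.
At an irreducible rho the centralizer of the image in sl_2 is 0, so the coboundary map sl_2 -> Z^1 is injective: dim B^1 = 3.
Therefore dim X = 102 - 3 = 99.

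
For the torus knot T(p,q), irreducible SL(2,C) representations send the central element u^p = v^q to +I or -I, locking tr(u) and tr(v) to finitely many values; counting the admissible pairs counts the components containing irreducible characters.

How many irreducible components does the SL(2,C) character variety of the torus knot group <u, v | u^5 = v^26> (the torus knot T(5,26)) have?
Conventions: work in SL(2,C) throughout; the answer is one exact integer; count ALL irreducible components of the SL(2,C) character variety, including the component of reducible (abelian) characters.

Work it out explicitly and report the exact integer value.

51

In the torus knot group T(5,26), u^5 = v^26 is central, so an irreducible representation sends it to +I or -I (Schur).
On an irreducible component, tr(u) is locked at 2*cos(pi*alpha/5) for some alpha in 1..4, and tr(v) at 2*cos(pi*beta/26) for some beta in 1..25.
The two central values (-1)^alpha I and (-1)^beta I must be the same matrix, so alpha and beta share a parity.
Counting: 2 odd alphas x 13 odd betas + 2 even alphas x 12 even betas = 26 + 24 = 50.
Total: 50 irreducible-character components + 1 reducible (abelian) component = 51.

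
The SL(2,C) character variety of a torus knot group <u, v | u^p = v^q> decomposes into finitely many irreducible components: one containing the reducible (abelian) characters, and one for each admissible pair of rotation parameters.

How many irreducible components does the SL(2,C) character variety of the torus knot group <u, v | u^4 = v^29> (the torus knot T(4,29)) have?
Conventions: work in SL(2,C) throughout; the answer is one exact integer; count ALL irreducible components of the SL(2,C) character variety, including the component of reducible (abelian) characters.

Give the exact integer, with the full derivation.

43

Gamma = < u, v | u^4 = v^29 > (torus knot T(4,29)); the central element u^4 = v^29 acts as +I or -I in any irreducible SL(2,C) representation.
This locks tr(u) to 2*cos(pi*alpha/4), alpha in 1..3, and tr(v) to 2*cos(pi*beta/29), beta in 1..28, on each component of irreducible characters.
u^4 = (-1)^alpha I and v^29 = (-1)^beta I must agree, so alpha and beta have equal parity.
Counting: 2 odd alphas x 14 odd betas + 1 even alphas x 14 even betas = 28 + 14 = 42.
Total: 42 irreducible-character components + 1 reducible (abelian) component = 43.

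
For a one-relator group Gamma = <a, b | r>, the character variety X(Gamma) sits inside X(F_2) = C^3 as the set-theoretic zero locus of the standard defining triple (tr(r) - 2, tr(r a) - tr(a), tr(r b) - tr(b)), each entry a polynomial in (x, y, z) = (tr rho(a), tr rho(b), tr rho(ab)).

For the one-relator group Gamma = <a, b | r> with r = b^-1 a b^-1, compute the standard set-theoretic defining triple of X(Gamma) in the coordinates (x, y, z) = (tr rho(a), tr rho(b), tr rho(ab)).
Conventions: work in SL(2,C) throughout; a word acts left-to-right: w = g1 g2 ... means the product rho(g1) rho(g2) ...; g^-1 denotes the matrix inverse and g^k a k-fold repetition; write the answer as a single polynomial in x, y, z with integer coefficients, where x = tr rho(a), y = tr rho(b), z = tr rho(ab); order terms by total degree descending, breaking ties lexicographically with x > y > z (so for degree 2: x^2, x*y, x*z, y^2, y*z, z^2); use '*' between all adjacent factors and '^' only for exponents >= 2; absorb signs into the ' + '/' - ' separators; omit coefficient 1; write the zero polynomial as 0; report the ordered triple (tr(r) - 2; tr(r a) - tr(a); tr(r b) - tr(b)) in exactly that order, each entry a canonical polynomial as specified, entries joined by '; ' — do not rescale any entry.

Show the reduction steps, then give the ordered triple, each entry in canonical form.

x*y^2 - y*z - x - 2; x^2*y^2 - 2*x*y*z + z^2 - x - 2; x*y - y - z

tr(a b^-1) = tr(a)*tr(b) - tr(a b)  (eliminate b^-1) = x*y - z
use: tr(b^-1 a b^-1) = tr(a b^-1)*tr(b) - tr(a)  (eliminate b^-1) = x*y^2 - y*z - x
apply: tr(a^2) = tr(a)*tr(a) - tr(1) = x^2 - 2
use: tr(a^2 b) = tr(a)*tr(b a) - tr(b) = x*z - y
use: tr(a b^-1 a) = tr(a^2)*tr(b) - tr(a^2 b) = x^2*y - x*z - y
apply: tr(a b a b) = tr(a b)*tr(a b) - tr(1)   [split at repeated a] = z^2 - 2
tr(a b^-1 a b) = tr(a b a)*tr(b) - tr(a b a b) = x*y*z - y^2 - z^2 + 2
use: tr(b^-1 a b^-1 a) = tr(a b^-1 a)*tr(b) - tr(a b^-1 a b) = x^2*y^2 - 2*x*y*z + z^2 - 2
assemble the triple (tr(r) - 2; tr(r a) - x; tr(r b) - y)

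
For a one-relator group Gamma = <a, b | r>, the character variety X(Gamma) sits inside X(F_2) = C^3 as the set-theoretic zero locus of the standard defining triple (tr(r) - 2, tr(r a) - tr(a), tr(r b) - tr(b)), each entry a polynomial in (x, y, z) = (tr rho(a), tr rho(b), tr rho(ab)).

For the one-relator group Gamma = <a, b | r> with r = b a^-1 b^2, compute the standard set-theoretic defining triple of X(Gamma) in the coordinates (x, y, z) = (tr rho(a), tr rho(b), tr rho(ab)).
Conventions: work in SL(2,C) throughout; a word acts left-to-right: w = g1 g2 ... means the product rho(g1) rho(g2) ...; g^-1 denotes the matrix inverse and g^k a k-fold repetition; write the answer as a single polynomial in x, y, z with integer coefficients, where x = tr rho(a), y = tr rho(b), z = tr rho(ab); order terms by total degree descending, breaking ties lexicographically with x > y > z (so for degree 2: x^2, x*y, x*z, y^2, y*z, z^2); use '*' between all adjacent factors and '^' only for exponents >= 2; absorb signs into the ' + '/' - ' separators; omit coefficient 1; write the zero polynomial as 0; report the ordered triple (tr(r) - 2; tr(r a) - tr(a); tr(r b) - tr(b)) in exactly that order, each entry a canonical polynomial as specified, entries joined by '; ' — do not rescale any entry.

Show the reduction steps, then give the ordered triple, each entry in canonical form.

x*y^3 - y^2*z - 2*x*y + z - 2; x*y^2*z - x^2*y - y*z^2 - x + y; x*y^4 - y^3*z - 3*x*y^2 + 2*y*z + x - y

tr(b^2) = tr(b) * tr(b) - tr(1) = y^2 - 2
tr(b^3) = tr(b) * tr(b^2) - tr(b) = y^3 - 3*y
tr(a b^2) = tr(b) * tr(a b) - tr(a) = y*z - x
tr(b^3 a) = tr(b) * tr(a b^2) - tr(a b) = y^2*z - x*y - z
tr(b a^-1 b^2) = tr(b^3) * tr(a) - tr(b^3 a) = x*y^3 - y^2*z - 2*x*y + z
tr(a b a b) = tr(b a) * tr(b a) - tr(1)   [split at repeated b] = z^2 - 2
tr(a b a) = tr(a) * tr(b a) - tr(b) = x*z - y
tr(b^2 a b a) = tr(b) * tr(a b a b) - tr(a b a) = y*z^2 - x*z - y
tr(b a^-1 b^2 a) = tr(b^2 a b) * tr(a) - tr(b^2 a b a) = x*y^2*z - x^2*y - y*z^2 + y
tr(b^4) = tr(b) * tr(b^3) - tr(b^2) = y^4 - 4*y^2 + 2
tr(b^4 a) = tr(b) * tr(a b^3) - tr(a b^2) = y^3*z - x*y^2 - 2*y*z + x
tr(b a^-1 b^3) = tr(b^4) * tr(a) - tr(b^4 a) = x*y^4 - y^3*z - 3*x*y^2 + 2*y*z + x
assemble the triple (tr(r) - 2; tr(r a) - x; tr(r b) - y)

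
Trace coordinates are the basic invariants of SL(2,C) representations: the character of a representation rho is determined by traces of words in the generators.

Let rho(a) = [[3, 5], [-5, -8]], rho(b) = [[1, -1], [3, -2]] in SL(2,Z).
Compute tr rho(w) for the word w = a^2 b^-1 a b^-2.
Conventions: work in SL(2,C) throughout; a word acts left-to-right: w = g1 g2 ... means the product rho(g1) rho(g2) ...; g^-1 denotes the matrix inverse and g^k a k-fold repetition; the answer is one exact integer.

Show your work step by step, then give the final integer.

rho(a) = [[3, 5], [-5, -8]]
... * rho(a) = [[3, 5], [-5, -8]]  ->  [[-16, -25], [25, 39]]
... * rho(b^-1) = [[-2, 1], [-3, 1]]  ->  [[107, -41], [-167, 64]]
... * rho(a) = [[3, 5], [-5, -8]]  ->  [[526, 863], [-821, -1347]]
... * rho(b^-1) = [[-2, 1], [-3, 1]]  ->  [[-3641, 1389], [5683, -2168]]
... * rho(b^-1) = [[-2, 1], [-3, 1]]  ->  [[3115, -2252], [-4862, 3515]]
tr = 3115 + 3515 = 6630

6630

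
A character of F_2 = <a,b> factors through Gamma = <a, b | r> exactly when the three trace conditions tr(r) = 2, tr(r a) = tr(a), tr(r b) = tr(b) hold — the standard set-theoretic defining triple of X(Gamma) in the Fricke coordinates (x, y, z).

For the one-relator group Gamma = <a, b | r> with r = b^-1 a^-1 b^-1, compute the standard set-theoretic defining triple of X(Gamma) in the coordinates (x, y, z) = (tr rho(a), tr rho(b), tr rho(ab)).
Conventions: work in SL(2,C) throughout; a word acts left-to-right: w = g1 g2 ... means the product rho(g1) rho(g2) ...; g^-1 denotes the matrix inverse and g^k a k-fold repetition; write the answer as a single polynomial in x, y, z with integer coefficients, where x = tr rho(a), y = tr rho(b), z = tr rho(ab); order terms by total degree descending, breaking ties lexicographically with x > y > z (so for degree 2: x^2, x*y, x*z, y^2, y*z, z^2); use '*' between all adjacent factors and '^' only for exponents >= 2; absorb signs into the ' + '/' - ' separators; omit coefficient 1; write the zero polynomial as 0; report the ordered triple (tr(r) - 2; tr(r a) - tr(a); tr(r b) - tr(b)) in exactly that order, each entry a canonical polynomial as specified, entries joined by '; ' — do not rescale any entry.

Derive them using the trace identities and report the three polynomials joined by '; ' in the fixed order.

tr(b^-1) = tr(b) = y
tr(b^-2) = tr(b^-1)*tr(b) - tr(1) = y^2 - 2
tr(b^-1 a) = tr(a)*tr(b) - tr(a b) = x*y - z
tr(b^-2 a) = tr(b^-1 a)*tr(b) - tr(b^-1 a b) = x*y^2 - y*z - x
use: tr(b^-1 a^-1 b^-1) = tr(b^-2)*tr(a) - tr(b^-2 a) = y*z - x
apply: tr(a^2) = tr(a)*tr(a) - tr(1) = x^2 - 2
use: tr(a^2 b) = tr(a)*tr(b a) - tr(b) = x*z - y
apply: tr(a b^-1 a) = tr(a^2)*tr(b) - tr(a^2 b) = x^2*y - x*z - y
tr(a b a b) = tr(a b)*tr(a b) - tr(1)   [split at repeated a] = z^2 - 2
tr(a b^-1 a b) = tr(a b a)*tr(b) - tr(a b a b) = x*y*z - y^2 - z^2 + 2
tr(b^-1 a b^-1 a) = tr(a b^-1 a)*tr(b) - tr(a b^-1 a b) = x^2*y^2 - 2*x*y*z + z^2 - 2
apply: tr(b^-1 a^-1 b^-1 a) = tr(b^-1 a b^-1)*tr(a) - tr(b^-1 a b^-1 a) = x*y*z - x^2 - z^2 + 2
assemble the triple (tr(r) - 2; tr(r a) - x; tr(r b) - y)

y*z - x - 2; x*y*z - x^2 - z^2 - x + 2; -y + z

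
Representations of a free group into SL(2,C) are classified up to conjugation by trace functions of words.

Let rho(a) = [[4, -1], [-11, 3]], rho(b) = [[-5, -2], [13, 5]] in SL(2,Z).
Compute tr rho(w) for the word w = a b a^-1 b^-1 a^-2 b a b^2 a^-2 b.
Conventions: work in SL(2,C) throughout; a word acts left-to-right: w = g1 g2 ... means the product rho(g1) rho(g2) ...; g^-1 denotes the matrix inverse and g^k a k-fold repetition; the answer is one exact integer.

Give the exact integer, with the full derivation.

-6937

rho(a) = [[4, -1], [-11, 3]]
... * rho(b) = [[-5, -2], [13, 5]]  ->  [[-33, -13], [94, 37]]
... * rho(a^-1) = [[3, 1], [11, 4]]  ->  [[-242, -85], [689, 242]]
... * rho(b^-1) = [[5, 2], [-13, -5]]  ->  [[-105, -59], [299, 168]]
... * rho(a^-1) = [[3, 1], [11, 4]]  ->  [[-964, -341], [2745, 971]]
... * rho(a^-1) = [[3, 1], [11, 4]]  ->  [[-6643, -2328], [18916, 6629]]
... * rho(b) = [[-5, -2], [13, 5]]  ->  [[2951, 1646], [-8403, -4687]]
... * rho(a) = [[4, -1], [-11, 3]]  ->  [[-6302, 1987], [17945, -5658]]
... * rho(b) = [[-5, -2], [13, 5]]  ->  [[57341, 22539], [-163279, -64180]]
... * rho(b) = [[-5, -2], [13, 5]]  ->  [[6302, -1987], [-17945, 5658]]
... * rho(a^-1) = [[3, 1], [11, 4]]  ->  [[-2951, -1646], [8403, 4687]]
... * rho(a^-1) = [[3, 1], [11, 4]]  ->  [[-26959, -9535], [76766, 27151]]
... * rho(b) = [[-5, -2], [13, 5]]  ->  [[10840, 6243], [-30867, -17777]]
tr = 10840 + -17777 = -6937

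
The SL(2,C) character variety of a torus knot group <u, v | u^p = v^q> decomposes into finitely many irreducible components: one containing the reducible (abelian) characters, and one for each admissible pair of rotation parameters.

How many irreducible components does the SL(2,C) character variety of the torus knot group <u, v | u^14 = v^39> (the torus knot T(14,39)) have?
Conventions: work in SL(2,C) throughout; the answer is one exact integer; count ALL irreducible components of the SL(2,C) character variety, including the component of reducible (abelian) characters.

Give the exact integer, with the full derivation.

248

Gamma = < u, v | u^14 = v^39 > (torus knot T(14,39)); the central element u^14 = v^39 acts as +I or -I in any irreducible SL(2,C) representation.
So on each irreducible component the traces are pinned: tr(u) = 2*cos(pi*alpha/14) with 1 <= alpha <= 13, tr(v) = 2*cos(pi*beta/39) with 1 <= beta <= 38.
Consistency of u^14 = (-1)^alpha I with v^39 = (-1)^beta I forces alpha = beta (mod 2).
Counting: 7 odd alphas x 19 odd betas + 6 even alphas x 19 even betas = 133 + 114 = 247.
Total: 247 irreducible-character components + 1 reducible (abelian) component = 248.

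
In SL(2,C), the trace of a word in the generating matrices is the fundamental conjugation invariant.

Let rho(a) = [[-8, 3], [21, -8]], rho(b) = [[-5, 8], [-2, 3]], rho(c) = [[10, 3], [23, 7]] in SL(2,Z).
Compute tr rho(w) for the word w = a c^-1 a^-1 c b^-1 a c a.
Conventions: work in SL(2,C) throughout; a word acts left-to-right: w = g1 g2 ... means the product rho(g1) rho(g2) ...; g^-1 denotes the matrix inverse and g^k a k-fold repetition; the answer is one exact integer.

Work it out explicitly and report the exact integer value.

-3474153

rho(a) = [[-8, 3], [21, -8]]
... * rho(c^-1) = [[7, -3], [-23, 10]]  ->  [[-125, 54], [331, -143]]
... * rho(a^-1) = [[-8, -3], [-21, -8]]  ->  [[-134, -57], [355, 151]]
... * rho(c) = [[10, 3], [23, 7]]  ->  [[-2651, -801], [7023, 2122]]
... * rho(b^-1) = [[3, -8], [2, -5]]  ->  [[-9555, 25213], [25313, -66794]]
... * rho(a) = [[-8, 3], [21, -8]]  ->  [[605913, -230369], [-1605178, 610291]]
... * rho(c) = [[10, 3], [23, 7]]  ->  [[760643, 205156], [-2015087, -543497]]
... * rho(a) = [[-8, 3], [21, -8]]  ->  [[-1776868, 640681], [4707259, -1697285]]
tr = -1776868 + -1697285 = -3474153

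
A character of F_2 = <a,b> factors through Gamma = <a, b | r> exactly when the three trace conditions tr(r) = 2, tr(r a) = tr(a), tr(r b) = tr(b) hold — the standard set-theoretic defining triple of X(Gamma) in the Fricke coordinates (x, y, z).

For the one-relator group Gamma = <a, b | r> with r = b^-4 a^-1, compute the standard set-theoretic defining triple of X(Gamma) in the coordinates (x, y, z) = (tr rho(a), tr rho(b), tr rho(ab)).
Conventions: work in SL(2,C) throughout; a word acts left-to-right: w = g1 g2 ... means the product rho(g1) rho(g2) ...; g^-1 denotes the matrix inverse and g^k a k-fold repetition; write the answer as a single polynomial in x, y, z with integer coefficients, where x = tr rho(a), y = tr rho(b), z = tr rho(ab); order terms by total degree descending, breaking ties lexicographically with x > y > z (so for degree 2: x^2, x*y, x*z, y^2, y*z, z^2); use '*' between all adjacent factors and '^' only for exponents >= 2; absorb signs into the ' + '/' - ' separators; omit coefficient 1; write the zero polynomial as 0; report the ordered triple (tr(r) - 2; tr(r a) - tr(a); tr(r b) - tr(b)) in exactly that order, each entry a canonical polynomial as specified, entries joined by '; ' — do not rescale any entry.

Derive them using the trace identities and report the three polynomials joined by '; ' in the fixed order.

and trace(b^-1) = trace(b) = y
and trace(b^-2) = trace(b^-1) trace(b) - trace(1) = y^2 - 2
next, trace(b^-3) = trace(b^-2) trace(b) - trace(b^-1) = y^3 - 3*y
trace(b^-1 a) = trace(a) trace(b) - trace(a b) = x*y - z
trace(b^-2 a) = trace(b^-1 a) trace(b) - trace(b^-1 a b) = x*y^2 - y*z - x
and trace(b^-3 a) = trace(b^-2 a) trace(b) - trace(b^-2 a b) = x*y^3 - y^2*z - 2*x*y + z
next, trace(a^-1 b^-3) = trace(b^-3) trace(a) - trace(b^-3 a) = y^2*z - x*y - z
next, trace(a^-1 b^-2) = trace(a^-1 b^-1) trace(b) - trace(a^-1) = y*z - x
next, trace(b^-4 a^-1) = trace(a^-1 b^-3) trace(b) - trace(a^-1 b^-2) = y^3*z - x*y^2 - 2*y*z + x
next, trace(b^-4) = trace(b^-3) trace(b) - trace(b^-2)   [inverse elimination on b] = y^4 - 4*y^2 + 2
assemble the triple (trace(r) - 2; trace(r a) - x; trace(r b) - y)

y^3*z - x*y^2 - 2*y*z + x - 2; y^4 - 4*y^2 - x + 2; y^2*z - x*y - y - z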